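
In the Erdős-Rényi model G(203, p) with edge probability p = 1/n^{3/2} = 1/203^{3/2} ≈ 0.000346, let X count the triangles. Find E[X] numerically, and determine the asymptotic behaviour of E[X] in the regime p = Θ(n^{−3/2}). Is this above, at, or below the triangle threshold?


Number of potential triangles: C(203, 3) = 1373701.
Each occurs with probability p³ ≈ (0.000346)³ ≈ 4.13302e-11.
By linearity: E[X] = C(203, 3)·p³ ≈ 1373701 · 4.13302e-11 ≈ 0.000.
Since α = 3/2 > 1, p = c/n^{3/2} = o(1/n) is below the triangle threshold p ~ 1/n. Asymptotically E[X] ~ (c³/6)·n^{3(1−α)} = (1³/6)·n^{-1.5} → 0, so by Markov's inequality G has no triangles w.h.p.

E[X] ≈ 0.000; in regime p = Θ(1/n^{3/2}) E[X] tends to 0 (below the triangle threshold p ~ 1/n).


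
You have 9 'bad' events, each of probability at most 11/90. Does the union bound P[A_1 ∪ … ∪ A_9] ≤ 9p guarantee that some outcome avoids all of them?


Union bound: P[∪_{i=1}^{9} A_i] ≤ Σ_i P[A_i] ≤ 9·p = 9·(11/90) = 11/10.
Numerically: 11/10 ≈ 1.1000.
Is 11/10 < 1? NO.
Since the bound 11/10 is ≥ 1, the union bound is uninformative here; it does NOT by itself certify existence.

9·p = 11/10 ≈ 1.1000; existence NOT certified by the union bound.


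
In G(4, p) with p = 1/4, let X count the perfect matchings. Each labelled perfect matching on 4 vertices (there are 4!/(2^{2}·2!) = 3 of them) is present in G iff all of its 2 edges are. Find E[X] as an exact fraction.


K_4 has 4!/(2^{2}·2!) = 3 labelled perfect matchings.
For each such perfect matching H, let X_H = 1 if all 2 edges of H are present in G. Then P[X_H = 1] = p^{2} = (1/4)^{2} = 1/16.
Summing the indicators: E[X] = Σ_H E[X_H] = 3 · p^{2} = 3 · 1/16 = 3/16.
Numerically: E[X] ≈ 0.188.

E[X] = 3 · (1/4)^{2} = 3/16 ≈ 0.188.


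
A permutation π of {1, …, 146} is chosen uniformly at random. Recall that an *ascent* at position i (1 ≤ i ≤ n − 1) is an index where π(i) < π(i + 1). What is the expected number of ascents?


Write X = Σ X_I over i = 1, …, 145, with X_I the indicator of one ascent.
There are 145 indicators.
For each fixed i, the pair (π(i), π(i+1)) is a uniformly random ordered pair of distinct values from {1, …, 146}; by symmetry P[π(i) < π(i+1)] = 1/2.
By linearity: E[X] = 145 · (1/2) = (146 − 1) · (1/2) = 145/2 ≈ 72.5000.

E[X] = 145/2 = 72.5000.


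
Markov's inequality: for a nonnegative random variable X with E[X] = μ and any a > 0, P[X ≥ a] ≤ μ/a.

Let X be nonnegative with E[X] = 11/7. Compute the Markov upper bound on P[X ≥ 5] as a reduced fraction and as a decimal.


μ = E[X] = 11/7, a = 5.
Markov: P[X ≥ 5] ≤ μ/a = (11/7)/5 = 11/35.
Numerically: ≈ 0.314.
(Since a = 5 > μ = 1.571, the bound 11/35 is < 1 and informative.)

P[X ≥ 5] ≤ 11/35 ≈ 0.314.


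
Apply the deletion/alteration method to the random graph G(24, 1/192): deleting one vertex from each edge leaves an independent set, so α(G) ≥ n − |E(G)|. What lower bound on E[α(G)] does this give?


E[|E(G)|] = C(24, 2)·p = 276 · (1/192) = 23/16.
E[α(G)] ≥ n − E[|E(G)|] = 24 − 23/16 = 361/16.
Numerically: ≈ 22.562.
(This is only a lower bound; the true E[α(G)] may be larger.)

E[α(G)] ≥ 361/16 ≈ 22.562.


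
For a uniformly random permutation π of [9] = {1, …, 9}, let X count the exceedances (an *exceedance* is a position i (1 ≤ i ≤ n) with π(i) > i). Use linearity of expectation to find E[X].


Write X = Σ_{i=1}^{9} X_i, where X_i = 1_{π(i) > i}.
For each fixed i, π(i) is uniform over {1, …, 9} (marginal of a uniform permutation), so P[π(i) > i] = (n − i)/n. Summing: Σ_{i=1}^{9} (n − i)/n = (0 + 1 + … + 8)/9 = 9(9 − 1)/(2·9) = (9 − 1)/2.
Hence E[X] = Σ_{i=1}^{9} (9 − i)/9 = 4 ≈ 4.000.

E[X] = 4 = 4.000.


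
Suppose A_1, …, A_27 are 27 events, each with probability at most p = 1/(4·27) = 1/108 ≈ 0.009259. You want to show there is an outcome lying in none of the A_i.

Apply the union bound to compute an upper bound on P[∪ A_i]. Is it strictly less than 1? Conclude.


Union bound: P[∪_{i=1}^{27} A_i] ≤ Σ_i P[A_i] ≤ 27·p = 27·(1/108) = 1/4.
Numerically: 1/4 ≈ 0.250000.
Is 1/4 < 1? YES.
Since P[∪ A_i] ≤ 1/4 < 1, the complement has P[∩ A_i^c] ≥ 1 − 1/4 = 3/4 > 0, so some outcome avoids every A_i.

27·p = 1/4 ≈ 0.250000; existence CERTIFIED by the union bound.


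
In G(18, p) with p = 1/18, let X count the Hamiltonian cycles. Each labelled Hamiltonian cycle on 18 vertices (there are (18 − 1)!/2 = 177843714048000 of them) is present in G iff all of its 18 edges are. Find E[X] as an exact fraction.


K_18 has (18 − 1)!/2 = 177843714048000 labelled Hamiltonian cycles.
For each such Hamiltonian cycle H, let X_H = 1 if all 18 edges of H are present in G. Then P[X_H = 1] = p^{18} = (1/18)^{18} = 1/39346408075296537575424.
By linearity of expectation: E[X] = Σ_H E[X_H] = 177843714048000 · p^{18} = 177843714048000 · 1/39346408075296537575424 = 14889875/3294258113514384.
Numerically: E[X] ≈ 4.52e-09.

E[X] = 177843714048000 · (1/18)^{18} = 14889875/3294258113514384 ≈ 4.52e-09.


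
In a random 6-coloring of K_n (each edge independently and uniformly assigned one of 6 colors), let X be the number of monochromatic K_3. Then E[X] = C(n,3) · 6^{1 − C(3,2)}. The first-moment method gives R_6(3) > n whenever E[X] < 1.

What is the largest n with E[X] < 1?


We need C(n, 3) · 6^{1 − 3} < 1, i.e. C(n, 3) < 6^{3 − 1} = 36.
Check values of n near the boundary:
  n = 6: C(6, 3) = 20; 20 < 36? YES
  n = 7: C(7, 3) = 35; 35 < 36? YES
  n = 8: C(8, 3) = 56; 56 < 36? NO
  n = 9: C(9, 3) = 84; 84 < 36? NO
  n = 10: C(10, 3) = 120; 120 < 36? NO
The largest n with C(n, 3) < 36 is n = 7 (where E[X] = 35/36 ≈ 0.9722). Hence R_6(3) > 7, i.e. R_6(3) ≥ 8.

Largest n = 7; hence R_6(3) > 7.


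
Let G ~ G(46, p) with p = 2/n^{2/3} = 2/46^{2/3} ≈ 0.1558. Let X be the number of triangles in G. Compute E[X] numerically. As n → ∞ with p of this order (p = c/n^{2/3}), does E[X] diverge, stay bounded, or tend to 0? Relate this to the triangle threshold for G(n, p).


Number of potential triangles: C(46, 3) = 15180.
Each occurs with probability p³ ≈ (0.1558)³ ≈ 3.780718e-03.
By linearity: E[X] = C(46, 3)·p³ ≈ 15180 · 3.780718e-03 ≈ 57.3913.
Since α = 2/3 < 1, p = c/n^{2/3} ≫ 1/n is above the triangle threshold p ~ 1/n. Asymptotically E[X] ~ (c³/6)·n^{3(1−α)} = (2³/6)·n^{1} → ∞; triangles are abundant w.h.p.

E[X] ≈ 57.3913; in regime p = Θ(1/n^{2/3}) E[X] diverges (above the triangle threshold p ~ 1/n).


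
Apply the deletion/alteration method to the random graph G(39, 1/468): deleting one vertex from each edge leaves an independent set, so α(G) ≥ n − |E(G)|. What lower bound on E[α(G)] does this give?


E[|E(G)|] = C(39, 2)·p = 741 · (1/468) = 19/12.
E[α(G)] ≥ n − E[|E(G)|] = 39 − 19/12 = 449/12.
Numerically: ≈ 37.417.
(This is only a lower bound; the true E[α(G)] may be larger.)

E[α(G)] ≥ 449/12 ≈ 37.417.


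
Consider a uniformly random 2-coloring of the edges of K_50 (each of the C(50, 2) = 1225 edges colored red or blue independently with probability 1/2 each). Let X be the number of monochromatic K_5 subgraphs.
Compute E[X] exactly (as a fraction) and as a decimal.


Let X = Σ_S X_S over the C(50, 5) = 2118760 subsets S of size 5, where X_S = 1 if the K_5 on S is monochromatic.
For a fixed S, the K_5 on S has C(5, 2) = 10 edges. P[all 10 edges red] = (1/2)^10, and likewise for blue, so P[monochromatic] = 2·(1/2)^10 = 2^{1 − 10} = 1/512.
By linearity: E[X] = C(50, 5) · 2^{1 − 10} = 2118760 · 1/512 = 264845/64.
Numerically: E[X] ≈ 4138.20312.

E[X] = C(50,5)·2^(1−C(5,2)) = 264845/64 ≈ 4138.20312.


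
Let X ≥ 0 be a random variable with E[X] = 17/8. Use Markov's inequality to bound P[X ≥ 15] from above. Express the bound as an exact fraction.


μ = E[X] = 17/8, a = 15.
Markov: P[X ≥ 15] ≤ μ/a = (17/8)/15 = 17/120.
Numerically: ≈ 0.14167.
(Since a = 15 > μ = 2.12500, the bound 17/120 is < 1 and informative.)

P[X ≥ 15] ≤ 17/120 ≈ 0.14167.


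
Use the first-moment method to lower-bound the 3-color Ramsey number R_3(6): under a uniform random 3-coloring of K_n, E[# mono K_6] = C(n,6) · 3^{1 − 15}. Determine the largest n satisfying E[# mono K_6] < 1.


We need C(n, 6) · 3^{1 − 15} < 1, i.e. C(n, 6) < 3^{15 − 1} = 4782969.
Check values of n near the boundary:
  n = 39: C(39, 6) = 3262623; 3262623 < 4782969? YES
  n = 40: C(40, 6) = 3838380; 3838380 < 4782969? YES
  n = 41: C(41, 6) = 4496388; 4496388 < 4782969? YES
  n = 42: C(42, 6) = 5245786; 5245786 < 4782969? NO
  n = 43: C(43, 6) = 6096454; 6096454 < 4782969? NO
  n = 44: C(44, 6) = 7059052; 7059052 < 4782969? NO
The largest n with C(n, 6) < 4782969 is n = 41 (where E[X] = 1498796/1594323 ≈ 0.940083). Hence R_3(6) > 41, i.e. R_3(6) ≥ 42.

Largest n = 41; hence R_3(6) > 41.


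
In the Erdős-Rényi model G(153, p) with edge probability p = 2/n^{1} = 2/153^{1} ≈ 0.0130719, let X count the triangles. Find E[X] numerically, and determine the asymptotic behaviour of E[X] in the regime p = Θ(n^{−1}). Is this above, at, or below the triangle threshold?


Number of potential triangles: C(153, 3) = 585276.
Each occurs with probability p³ ≈ (0.0130719)³ ≈ 2.23365294e-06.
By linearity: E[X] = C(153, 3)·p³ ≈ 585276 · 2.23365294e-06 ≈ 1.307303.
Here α = 1, so p = 2/n is exactly at the triangle threshold p ~ 1/n. Asymptotically E[X] → c³/6 = 2³/6 = 4/3 ≈ 1.333333, a bounded constant. In this regime the triangle count is asymptotically Poisson(c³/6).

E[X] ≈ 1.307303; in regime p = Θ(1/n^{1}) E[X] stays bounded (at the triangle threshold p ~ 1/n).


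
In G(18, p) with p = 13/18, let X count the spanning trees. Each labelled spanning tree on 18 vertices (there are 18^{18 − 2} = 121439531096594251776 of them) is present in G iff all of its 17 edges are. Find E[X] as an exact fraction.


K_18 has 18^{18 − 2} = 121439531096594251776 labelled spanning trees.
For each such spanning tree H, let X_H = 1 if all 17 edges of H are present in G. Then P[X_H = 1] = p^{17} = (13/18)^{17} = 8650415919381337933/2185911559738696531968.
By linearity of expectation: E[X] = Σ_H E[X_H] = 121439531096594251776 · p^{17} = 121439531096594251776 · 8650415919381337933/2185911559738696531968 = 8650415919381337933/18.
Numerically: E[X] ≈ 4.80579e+17.

E[X] = 121439531096594251776 · (13/18)^{17} = 8650415919381337933/18 ≈ 4.80579e+17.


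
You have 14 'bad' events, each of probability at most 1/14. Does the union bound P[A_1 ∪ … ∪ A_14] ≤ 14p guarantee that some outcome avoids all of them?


Union bound: P[∪_{i=1}^{14} A_i] ≤ Σ_i P[A_i] ≤ 14·p = 14·(1/14) = 1.
Numerically: 1 ≈ 1.0000.
Is 1 < 1? NO.
Since the bound 1 is ≥ 1, the union bound is uninformative here; it does NOT by itself certify existence.

14·p = 1 ≈ 1.0000; existence NOT certified by the union bound.


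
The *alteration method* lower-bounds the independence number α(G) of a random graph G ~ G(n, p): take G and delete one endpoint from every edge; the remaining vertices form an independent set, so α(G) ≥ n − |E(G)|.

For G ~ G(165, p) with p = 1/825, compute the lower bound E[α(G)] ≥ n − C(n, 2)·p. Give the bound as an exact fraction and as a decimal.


E[|E(G)|] = C(165, 2)·p = 13530 · (1/825) = 82/5.
E[α(G)] ≥ n − E[|E(G)|] = 165 − 82/5 = 743/5.
Numerically: ≈ 148.6000.
(This is only a lower bound; the true E[α(G)] may be larger.)

E[α(G)] ≥ 743/5 ≈ 148.6000.


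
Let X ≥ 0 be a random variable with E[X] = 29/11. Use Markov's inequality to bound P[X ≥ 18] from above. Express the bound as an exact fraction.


μ = E[X] = 29/11, a = 18.
Markov: P[X ≥ 18] ≤ μ/a = (29/11)/18 = 29/198.
Numerically: ≈ 0.14646.
(Since a = 18 > μ = 2.63636, the bound 29/198 is < 1 and informative.)

P[X ≥ 18] ≤ 29/198 ≈ 0.14646.


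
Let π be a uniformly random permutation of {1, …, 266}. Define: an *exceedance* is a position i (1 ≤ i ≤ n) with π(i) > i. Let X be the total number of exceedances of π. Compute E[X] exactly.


Write X = Σ_{i=1}^{266} X_i, where X_i = 1_{π(i) > i}.
For each fixed i, π(i) is uniform over {1, …, 266} (marginal of a uniform permutation), so P[π(i) > i] = (n − i)/n. Summing: Σ_{i=1}^{266} (n − i)/n = (0 + 1 + … + 265)/266 = 266(266 − 1)/(2·266) = (266 − 1)/2.
Hence E[X] = Σ_{i=1}^{266} (266 − i)/266 = 265/2 ≈ 132.50000.

E[X] = 265/2 = 132.50000.


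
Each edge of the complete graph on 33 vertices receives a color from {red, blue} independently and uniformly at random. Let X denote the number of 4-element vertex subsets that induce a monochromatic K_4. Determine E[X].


Let X = Σ_S X_S over the C(33, 4) = 40920 subsets S of size 4, where X_S = 1 if the K_4 on S is monochromatic.
For a fixed S, the K_4 on S has C(4, 2) = 6 edges. P[all 6 edges red] = (1/2)^6, and likewise for blue, so P[monochromatic] = 2·(1/2)^6 = 2^{1 − 6} = 1/32.
Summing: E[X] = C(33, 4) · 2^{1 − 6} = 40920 · 1/32 = 5115/4.
Numerically: E[X] ≈ 1278.7500.

E[X] = C(33,4)·2^(1−C(4,2)) = 5115/4 ≈ 1278.7500.


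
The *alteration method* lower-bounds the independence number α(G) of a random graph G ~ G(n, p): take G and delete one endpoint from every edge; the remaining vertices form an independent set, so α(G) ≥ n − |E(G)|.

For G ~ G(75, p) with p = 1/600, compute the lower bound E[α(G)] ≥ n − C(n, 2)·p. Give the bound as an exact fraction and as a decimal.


E[|E(G)|] = C(75, 2)·p = 2775 · (1/600) = 37/8.
E[α(G)] ≥ n − E[|E(G)|] = 75 − 37/8 = 563/8.
Numerically: ≈ 70.375.
(This is only a lower bound; the true E[α(G)] may be larger.)

E[α(G)] ≥ 563/8 ≈ 70.375.


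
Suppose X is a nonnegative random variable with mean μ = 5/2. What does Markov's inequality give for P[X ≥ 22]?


μ = E[X] = 5/2, a = 22.
Markov: P[X ≥ 22] ≤ μ/a = (5/2)/22 = 5/44.
Numerically: ≈ 0.1136.
(Since a = 22 > μ = 2.5000, the bound 5/44 is < 1 and informative.)

P[X ≥ 22] ≤ 5/44 ≈ 0.1136.


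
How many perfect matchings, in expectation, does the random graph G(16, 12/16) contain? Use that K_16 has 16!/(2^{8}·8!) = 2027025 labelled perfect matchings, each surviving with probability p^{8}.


K_16 has 16!/(2^{8}·8!) = 2027025 labelled perfect matchings.
For each such perfect matching H, let X_H = 1 if all 8 edges of H are present in G. Then P[X_H = 1] = p^{8} = (3/4)^{8} = 6561/65536.
By linearity: E[X] = Σ_H E[X_H] = 2027025 · p^{8} = 2027025 · 6561/65536 = 13299311025/65536.
Numerically: E[X] ≈ 2.0293e+05.

E[X] = 2027025 · (3/4)^{8} = 13299311025/65536 ≈ 2.0293e+05.


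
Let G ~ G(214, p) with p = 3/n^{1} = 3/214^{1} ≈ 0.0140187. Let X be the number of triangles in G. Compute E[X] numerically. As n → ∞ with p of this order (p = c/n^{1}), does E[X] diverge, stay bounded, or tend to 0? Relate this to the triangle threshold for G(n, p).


Number of potential triangles: C(214, 3) = 1610564.
Each occurs with probability p³ ≈ (0.0140187)³ ≈ 2.75500533e-06.
By linearity: E[X] = C(214, 3)·p³ ≈ 1610564 · 2.75500533e-06 ≈ 4.437112.
Here α = 1, so p = 3/n is exactly at the triangle threshold p ~ 1/n. Asymptotically E[X] → c³/6 = 3³/6 = 9/2 ≈ 4.500000, a bounded constant. In this regime the triangle count is asymptotically Poisson(c³/6).

E[X] ≈ 4.437112; in regime p = Θ(1/n^{1}) E[X] stays bounded (at the triangle threshold p ~ 1/n).


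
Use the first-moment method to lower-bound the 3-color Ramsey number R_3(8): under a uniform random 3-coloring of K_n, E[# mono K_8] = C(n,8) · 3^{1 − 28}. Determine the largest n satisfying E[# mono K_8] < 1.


We need C(n, 8) · 3^{1 − 28} < 1, i.e. C(n, 8) < 3^{28 − 1} = 7625597484987.
Check values of n near the boundary:
  n = 153: C(153, 8) = 6183023199255; 6183023199255 < 7625597484987? YES
  n = 154: C(154, 8) = 6521818990995; 6521818990995 < 7625597484987? YES
  n = 155: C(155, 8) = 6876747915675; 6876747915675 < 7625597484987? YES
  n = 156: C(156, 8) = 7248464019225; 7248464019225 < 7625597484987? YES
  n = 157: C(157, 8) = 7637643295425; 7637643295425 < 7625597484987? NO
The largest n with C(n, 8) < 7625597484987 is n = 156 (where E[X] = 805384891025/847288609443 ≈ 0.950544). Hence R_3(8) > 156, i.e. R_3(8) ≥ 157.

Largest n = 156; hence R_3(8) > 156.


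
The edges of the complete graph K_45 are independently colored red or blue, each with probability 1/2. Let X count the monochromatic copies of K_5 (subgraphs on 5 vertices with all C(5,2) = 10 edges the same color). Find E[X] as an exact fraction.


Let X = Σ_S X_S over the C(45, 5) = 1221759 subsets S of size 5, where X_S = 1 if the K_5 on S is monochromatic.
For a fixed S, the K_5 on S has C(5, 2) = 10 edges. P[all 10 edges red] = (1/2)^10, and likewise for blue, so P[monochromatic] = 2·(1/2)^10 = 2^{1 − 10} = 1/512.
By linearity of expectation: E[X] = C(45, 5) · 2^{1 − 10} = 1221759 · 1/512 = 1221759/512.
Numerically: E[X] ≈ 2386.248047.

E[X] = C(45,5)·2^(1−C(5,2)) = 1221759/512 ≈ 2386.248047.


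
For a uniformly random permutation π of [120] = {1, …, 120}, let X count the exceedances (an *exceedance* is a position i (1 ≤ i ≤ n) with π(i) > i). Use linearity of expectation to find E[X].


Write X = Σ_{i=1}^{120} X_i, where X_i = 1_{π(i) > i}.
For each fixed i, π(i) is uniform over {1, …, 120} (marginal of a uniform permutation), so P[π(i) > i] = (n − i)/n. Summing: Σ_{i=1}^{120} (n − i)/n = (0 + 1 + … + 119)/120 = 120(120 − 1)/(2·120) = (120 − 1)/2.
Hence E[X] = Σ_{i=1}^{120} (120 − i)/120 = 119/2 ≈ 59.50000.

E[X] = 119/2 = 59.50000.


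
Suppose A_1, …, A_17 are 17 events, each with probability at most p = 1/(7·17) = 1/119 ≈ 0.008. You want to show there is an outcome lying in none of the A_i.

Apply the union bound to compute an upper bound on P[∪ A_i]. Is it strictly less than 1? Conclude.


Union bound: P[∪_{i=1}^{17} A_i] ≤ Σ_i P[A_i] ≤ 17·p = 17·(1/119) = 1/7.
Numerically: 1/7 ≈ 0.143.
Is 1/7 < 1? YES.
Since P[∪ A_i] ≤ 1/7 < 1, the complement has P[∩ A_i^c] ≥ 1 − 1/7 = 6/7 > 0, so some outcome avoids every A_i.

17·p = 1/7 ≈ 0.143; existence CERTIFIED by the union bound.


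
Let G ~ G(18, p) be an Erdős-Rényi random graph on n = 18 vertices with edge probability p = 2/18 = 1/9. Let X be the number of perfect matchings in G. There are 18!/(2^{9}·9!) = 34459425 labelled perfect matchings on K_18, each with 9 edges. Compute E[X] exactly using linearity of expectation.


K_18 has 18!/(2^{9}·9!) = 34459425 labelled perfect matchings.
For each such perfect matching H, let X_H = 1 if all 9 edges of H are present in G. Then P[X_H = 1] = p^{9} = (1/9)^{9} = 1/387420489.
By linearity of expectation: E[X] = Σ_H E[X_H] = 34459425 · p^{9} = 34459425 · 1/387420489 = 425425/4782969.
Numerically: E[X] ≈ 0.0889458.

E[X] = 34459425 · (1/9)^{9} = 425425/4782969 ≈ 0.0889458.


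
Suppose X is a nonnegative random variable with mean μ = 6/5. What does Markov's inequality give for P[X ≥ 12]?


μ = E[X] = 6/5, a = 12.
Markov: P[X ≥ 12] ≤ μ/a = (6/5)/12 = 1/10.
Numerically: ≈ 0.100.
(Since a = 12 > μ = 1.200, the bound 1/10 is < 1 and informative.)

P[X ≥ 12] ≤ 1/10 ≈ 0.100.


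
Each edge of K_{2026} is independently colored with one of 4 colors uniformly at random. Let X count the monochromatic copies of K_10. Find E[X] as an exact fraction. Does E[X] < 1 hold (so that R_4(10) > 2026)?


E[X] = C(2026, 10) · 4^{1 − 45} = 314029205130126398094885285 · 4^{−44} = 314029205130126398094885285/309485009821345068724781056.
As a reduced fraction: E[X] = 314029205130126398094885285/309485009821345068724781056 ≈ 1.0147.
Is E[X] < 1? NO.
Since E[X] ≥ 1, the first-moment bound is inconclusive at n = 2026; it does NOT by itself certify R_4(10) > 2026.

E[X] = 314029205130126398094885285/309485009821345068724781056 ≈ 1.0147; E[X] ≥ 1; first-moment method inconclusive here.


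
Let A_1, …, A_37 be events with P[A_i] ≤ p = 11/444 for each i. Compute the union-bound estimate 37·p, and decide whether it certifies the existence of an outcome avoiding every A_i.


Union bound: P[∪_{i=1}^{37} A_i] ≤ Σ_i P[A_i] ≤ 37·p = 37·(11/444) = 11/12.
Numerically: 11/12 ≈ 0.9167.
Is 11/12 < 1? YES.
Since P[∪ A_i] ≤ 11/12 < 1, the complement has P[∩ A_i^c] ≥ 1 − 11/12 = 1/12 > 0, so some outcome avoids every A_i.

37·p = 11/12 ≈ 0.9167; existence CERTIFIED by the union bound.


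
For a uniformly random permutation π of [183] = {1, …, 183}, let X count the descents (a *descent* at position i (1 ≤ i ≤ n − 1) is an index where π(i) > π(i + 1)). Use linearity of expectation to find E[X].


Write X = Σ X_I over i = 1, …, 182, with X_I the indicator of one descent.
There are 182 indicators.
For each fixed i, the pair (π(i), π(i+1)) is a uniformly random ordered pair of distinct values from {1, …, 183}; by symmetry P[π(i) > π(i+1)] = 1/2.
By linearity: E[X] = 182 · (1/2) = (183 − 1) · (1/2) = 91 ≈ 91.000.

E[X] = 91 = 91.000.


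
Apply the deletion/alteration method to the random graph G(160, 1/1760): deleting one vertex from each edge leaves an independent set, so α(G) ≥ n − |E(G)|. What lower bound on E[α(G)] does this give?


E[|E(G)|] = C(160, 2)·p = 12720 · (1/1760) = 159/22.
E[α(G)] ≥ n − E[|E(G)|] = 160 − 159/22 = 3361/22.
Numerically: ≈ 152.773.
(This is only a lower bound; the true E[α(G)] may be larger.)

E[α(G)] ≥ 3361/22 ≈ 152.773.


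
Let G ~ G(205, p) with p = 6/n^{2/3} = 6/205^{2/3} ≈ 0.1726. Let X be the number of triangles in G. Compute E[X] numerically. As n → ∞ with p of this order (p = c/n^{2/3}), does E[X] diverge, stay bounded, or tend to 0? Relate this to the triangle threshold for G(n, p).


Number of potential triangles: C(205, 3) = 1414910.
Each occurs with probability p³ ≈ (0.1726)³ ≈ 5.139798e-03.
By linearity: E[X] = C(205, 3)·p³ ≈ 1414910 · 5.139798e-03 ≈ 7272.3512.
Since α = 2/3 < 1, p = c/n^{2/3} ≫ 1/n is above the triangle threshold p ~ 1/n. Asymptotically E[X] ~ (c³/6)·n^{3(1−α)} = (6³/6)·n^{1} → ∞; triangles are abundant w.h.p.

E[X] ≈ 7272.3512; in regime p = Θ(1/n^{2/3}) E[X] diverges (above the triangle threshold p ~ 1/n).


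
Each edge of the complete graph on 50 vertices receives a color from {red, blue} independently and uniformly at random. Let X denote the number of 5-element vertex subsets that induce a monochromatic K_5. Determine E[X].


Let X = Σ_S X_S over the C(50, 5) = 2118760 subsets S of size 5, where X_S = 1 if the K_5 on S is monochromatic.
For a fixed S, the K_5 on S has C(5, 2) = 10 edges. P[all 10 edges red] = (1/2)^10, and likewise for blue, so P[monochromatic] = 2·(1/2)^10 = 2^{1 − 10} = 1/512.
By linearity of expectation: E[X] = C(50, 5) · 2^{1 − 10} = 2118760 · 1/512 = 264845/64.
Numerically: E[X] ≈ 4138.203125.

E[X] = C(50,5)·2^(1−C(5,2)) = 264845/64 ≈ 4138.203125.


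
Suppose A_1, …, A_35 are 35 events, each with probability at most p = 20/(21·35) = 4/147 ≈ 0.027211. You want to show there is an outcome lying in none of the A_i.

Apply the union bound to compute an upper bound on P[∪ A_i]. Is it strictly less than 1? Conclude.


Union bound: P[∪_{i=1}^{35} A_i] ≤ Σ_i P[A_i] ≤ 35·p = 35·(4/147) = 20/21.
Numerically: 20/21 ≈ 0.952381.
Is 20/21 < 1? YES.
Since P[∪ A_i] ≤ 20/21 < 1, the complement has P[∩ A_i^c] ≥ 1 − 20/21 = 1/21 > 0, so some outcome avoids every A_i.

35·p = 20/21 ≈ 0.952381; existence CERTIFIED by the union bound.


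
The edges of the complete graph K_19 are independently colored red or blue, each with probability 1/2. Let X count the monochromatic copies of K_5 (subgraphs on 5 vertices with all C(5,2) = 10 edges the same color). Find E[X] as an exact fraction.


Let X = Σ_S X_S over the C(19, 5) = 11628 subsets S of size 5, where X_S = 1 if the K_5 on S is monochromatic.
For a fixed S, the K_5 on S has C(5, 2) = 10 edges. P[all 10 edges red] = (1/2)^10, and likewise for blue, so P[monochromatic] = 2·(1/2)^10 = 2^{1 − 10} = 1/512.
By linearity of expectation: E[X] = C(19, 5) · 2^{1 − 10} = 11628 · 1/512 = 2907/128.
Numerically: E[X] ≈ 22.7109.

E[X] = C(19,5)·2^(1−C(5,2)) = 2907/128 ≈ 22.7109.


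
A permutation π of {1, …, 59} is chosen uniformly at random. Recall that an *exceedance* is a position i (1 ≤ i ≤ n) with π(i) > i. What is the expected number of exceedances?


Write X = Σ_{i=1}^{59} X_i, where X_i = 1_{π(i) > i}.
For each fixed i, π(i) is uniform over {1, …, 59} (marginal of a uniform permutation), so P[π(i) > i] = (n − i)/n. Summing: Σ_{i=1}^{59} (n − i)/n = (0 + 1 + … + 58)/59 = 59(59 − 1)/(2·59) = (59 − 1)/2.
Hence E[X] = Σ_{i=1}^{59} (59 − i)/59 = 29 ≈ 29.000000.

E[X] = 29 = 29.000000.


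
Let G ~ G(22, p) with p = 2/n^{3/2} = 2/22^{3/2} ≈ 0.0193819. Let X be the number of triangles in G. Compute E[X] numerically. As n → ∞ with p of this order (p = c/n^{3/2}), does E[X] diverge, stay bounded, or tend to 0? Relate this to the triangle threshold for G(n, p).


Number of potential triangles: C(22, 3) = 1540.
Each occurs with probability p³ ≈ (0.0193819)³ ≈ 7.28094790e-06.
By linearity: E[X] = C(22, 3)·p³ ≈ 1540 · 7.28094790e-06 ≈ 0.011213.
Since α = 3/2 > 1, p = c/n^{3/2} = o(1/n) is below the triangle threshold p ~ 1/n. Asymptotically E[X] ~ (c³/6)·n^{3(1−α)} = (2³/6)·n^{-1.5} → 0, so by Markov's inequality G has no triangles w.h.p.

E[X] ≈ 0.011213; in regime p = Θ(1/n^{3/2}) E[X] tends to 0 (below the triangle threshold p ~ 1/n).


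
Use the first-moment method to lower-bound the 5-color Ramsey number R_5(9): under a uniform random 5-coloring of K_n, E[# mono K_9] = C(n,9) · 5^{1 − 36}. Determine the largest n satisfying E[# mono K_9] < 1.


We need C(n, 9) · 5^{1 − 36} < 1, i.e. C(n, 9) < 5^{36 − 1} = 2910383045673370361328125.
Check values of n near the boundary:
  n = 2168: C(2168, 9) = 2867804175977929537095120; 2867804175977929537095120 < 2910383045673370361328125? YES
  n = 2169: C(2169, 9) = 2879753360044504243499683; 2879753360044504243499683 < 2910383045673370361328125? YES
  n = 2170: C(2170, 9) = 2891746779868845075610510; 2891746779868845075610510 < 2910383045673370361328125? YES
  n = 2171: C(2171, 9) = 2903784578674959601827205; 2903784578674959601827205 < 2910383045673370361328125? YES
  n = 2172: C(2172, 9) = 2915866900084148060642020; 2915866900084148060642020 < 2910383045673370361328125? NO
  n = 2173: C(2173, 9) = 2927993888115921319674265; 2927993888115921319674265 < 2910383045673370361328125? NO
The largest n with C(n, 9) < 2910383045673370361328125 is n = 2171 (where E[X] = 580756915734991920365441/582076609134674072265625 ≈ 0.998). Hence R_5(9) > 2171, i.e. R_5(9) ≥ 2172.

Largest n = 2171; hence R_5(9) > 2171.


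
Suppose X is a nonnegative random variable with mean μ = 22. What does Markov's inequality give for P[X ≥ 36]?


μ = E[X] = 22, a = 36.
Markov: P[X ≥ 36] ≤ μ/a = (22)/36 = 11/18.
Numerically: ≈ 0.6111.
(Since a = 36 > μ = 22.0000, the bound 11/18 is < 1 and informative.)

P[X ≥ 36] ≤ 11/18 ≈ 0.6111.


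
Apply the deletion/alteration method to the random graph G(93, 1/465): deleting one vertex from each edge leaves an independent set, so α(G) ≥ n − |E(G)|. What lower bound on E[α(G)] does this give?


E[|E(G)|] = C(93, 2)·p = 4278 · (1/465) = 46/5.
E[α(G)] ≥ n − E[|E(G)|] = 93 − 46/5 = 419/5.
Numerically: ≈ 83.8000.
(This is only a lower bound; the true E[α(G)] may be larger.)

E[α(G)] ≥ 419/5 ≈ 83.8000.


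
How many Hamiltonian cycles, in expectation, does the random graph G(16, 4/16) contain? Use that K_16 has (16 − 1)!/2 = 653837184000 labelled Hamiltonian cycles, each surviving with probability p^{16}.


K_16 has (16 − 1)!/2 = 653837184000 labelled Hamiltonian cycles.
For each such Hamiltonian cycle H, let X_H = 1 if all 16 edges of H are present in G. Then P[X_H = 1] = p^{16} = (1/4)^{16} = 1/4294967296.
By linearity: E[X] = Σ_H E[X_H] = 653837184000 · p^{16} = 653837184000 · 1/4294967296 = 638512875/4194304.
Numerically: E[X] ≈ 152.23.

E[X] = 653837184000 · (1/4)^{16} = 638512875/4194304 ≈ 152.23.


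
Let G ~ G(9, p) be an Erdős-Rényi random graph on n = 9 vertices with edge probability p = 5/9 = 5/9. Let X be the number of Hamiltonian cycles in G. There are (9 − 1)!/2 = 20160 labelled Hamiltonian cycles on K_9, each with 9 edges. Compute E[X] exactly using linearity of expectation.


K_9 has (9 − 1)!/2 = 20160 labelled Hamiltonian cycles.
For each such Hamiltonian cycle H, let X_H = 1 if all 9 edges of H are present in G. Then P[X_H = 1] = p^{9} = (5/9)^{9} = 1953125/387420489.
By linearity: E[X] = Σ_H E[X_H] = 20160 · p^{9} = 20160 · 1953125/387420489 = 4375000000/43046721.
Numerically: E[X] ≈ 102.

E[X] = 20160 · (5/9)^{9} = 4375000000/43046721 ≈ 102.


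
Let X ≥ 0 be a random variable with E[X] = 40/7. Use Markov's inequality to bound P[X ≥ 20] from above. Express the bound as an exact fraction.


μ = E[X] = 40/7, a = 20.
Markov: P[X ≥ 20] ≤ μ/a = (40/7)/20 = 2/7.
Numerically: ≈ 0.28571.
(Since a = 20 > μ = 5.71429, the bound 2/7 is < 1 and informative.)

P[X ≥ 20] ≤ 2/7 ≈ 0.28571.


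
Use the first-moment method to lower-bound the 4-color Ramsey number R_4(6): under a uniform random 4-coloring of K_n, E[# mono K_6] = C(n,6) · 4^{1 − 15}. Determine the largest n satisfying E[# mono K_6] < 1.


We need C(n, 6) · 4^{1 − 15} < 1, i.e. C(n, 6) < 4^{15 − 1} = 268435456.
Check values of n near the boundary:
  n = 75: C(75, 6) = 201359550; 201359550 < 268435456? YES
  n = 76: C(76, 6) = 218618940; 218618940 < 268435456? YES
  n = 77: C(77, 6) = 237093780; 237093780 < 268435456? YES
  n = 78: C(78, 6) = 256851595; 256851595 < 268435456? YES
  n = 79: C(79, 6) = 277962685; 277962685 < 268435456? NO
  n = 80: C(80, 6) = 300500200; 300500200 < 268435456? NO
  n = 81: C(81, 6) = 324540216; 324540216 < 268435456? NO
The largest n with C(n, 6) < 268435456 is n = 78 (where E[X] = 256851595/268435456 ≈ 0.9568). Hence R_4(6) > 78, i.e. R_4(6) ≥ 79.

Largest n = 78; hence R_4(6) > 78.


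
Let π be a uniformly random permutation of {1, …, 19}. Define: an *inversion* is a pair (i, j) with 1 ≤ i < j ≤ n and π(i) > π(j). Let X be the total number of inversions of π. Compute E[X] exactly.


Write X = Σ X_I over the C(19, 2) = 171 pairs i < j, with X_I the indicator of one inversion.
There are 171 indicators.
For each fixed pair i < j, the values π(i) and π(j) are two distinct elements of {1, …, 19} in uniformly random order; by symmetry P[π(i) > π(j)] = 1/2.
By linearity: E[X] = 171 · (1/2) = C(19, 2) · (1/2) = 171/2 = 171/2 ≈ 85.50000.

E[X] = 171/2 = 85.50000.


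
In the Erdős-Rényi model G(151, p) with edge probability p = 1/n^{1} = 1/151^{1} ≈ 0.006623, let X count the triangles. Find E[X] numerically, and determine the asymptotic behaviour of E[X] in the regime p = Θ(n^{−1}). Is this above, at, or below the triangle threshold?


Number of potential triangles: C(151, 3) = 562475.
Each occurs with probability p³ ≈ (0.006623)³ ≈ 2.904485e-07.
By linearity: E[X] = C(151, 3)·p³ ≈ 562475 · 2.904485e-07 ≈ 0.1634.
Here α = 1, so p = 1/n is exactly at the triangle threshold p ~ 1/n. Asymptotically E[X] → c³/6 = 1³/6 = 1/6 ≈ 0.1667, a bounded constant. In this regime the triangle count is asymptotically Poisson(c³/6).

E[X] ≈ 0.1634; in regime p = Θ(1/n^{1}) E[X] stays bounded (at the triangle threshold p ~ 1/n).


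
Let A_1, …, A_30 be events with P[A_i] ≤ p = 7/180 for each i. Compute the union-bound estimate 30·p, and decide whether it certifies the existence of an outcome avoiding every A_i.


Union bound: P[∪_{i=1}^{30} A_i] ≤ Σ_i P[A_i] ≤ 30·p = 30·(7/180) = 7/6.
Numerically: 7/6 ≈ 1.1667.
Is 7/6 < 1? NO.
Since the bound 7/6 is ≥ 1, the union bound is uninformative here; it does NOT by itself certify existence.

30·p = 7/6 ≈ 1.1667; existence NOT certified by the union bound.


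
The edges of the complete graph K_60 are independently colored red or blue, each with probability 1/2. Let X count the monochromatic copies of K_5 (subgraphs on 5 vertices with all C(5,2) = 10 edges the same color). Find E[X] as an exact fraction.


Let X = Σ_S X_S over the C(60, 5) = 5461512 subsets S of size 5, where X_S = 1 if the K_5 on S is monochromatic.
For a fixed S, the K_5 on S has C(5, 2) = 10 edges. P[all 10 edges red] = (1/2)^10, and likewise for blue, so P[monochromatic] = 2·(1/2)^10 = 2^{1 − 10} = 1/512.
Summing: E[X] = C(60, 5) · 2^{1 − 10} = 5461512 · 1/512 = 682689/64.
Numerically: E[X] ≈ 10667.01562.

E[X] = C(60,5)·2^(1−C(5,2)) = 682689/64 ≈ 10667.01562.


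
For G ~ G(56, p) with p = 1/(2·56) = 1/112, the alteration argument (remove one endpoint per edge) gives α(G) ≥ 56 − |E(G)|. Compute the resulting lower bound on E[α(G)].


E[|E(G)|] = C(56, 2)·p = 1540 · (1/112) = 55/4.
E[α(G)] ≥ n − E[|E(G)|] = 56 − 55/4 = 169/4.
Numerically: ≈ 42.250.
(This is only a lower bound; the true E[α(G)] may be larger.)

E[α(G)] ≥ 169/4 ≈ 42.250.


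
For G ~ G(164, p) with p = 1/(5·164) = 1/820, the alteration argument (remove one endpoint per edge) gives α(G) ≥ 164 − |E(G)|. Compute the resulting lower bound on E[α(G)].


E[|E(G)|] = C(164, 2)·p = 13366 · (1/820) = 163/10.
E[α(G)] ≥ n − E[|E(G)|] = 164 − 163/10 = 1477/10.
Numerically: ≈ 147.700000.
(This is only a lower bound; the true E[α(G)] may be larger.)

E[α(G)] ≥ 1477/10 ≈ 147.700000.


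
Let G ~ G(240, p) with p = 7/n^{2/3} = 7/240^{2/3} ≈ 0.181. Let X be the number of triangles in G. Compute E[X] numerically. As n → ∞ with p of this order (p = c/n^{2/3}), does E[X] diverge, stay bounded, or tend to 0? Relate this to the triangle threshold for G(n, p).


Number of potential triangles: C(240, 3) = 2275280.
Each occurs with probability p³ ≈ (0.181)³ ≈ 5.95486e-03.
By linearity: E[X] = C(240, 3)·p³ ≈ 2275280 · 5.95486e-03 ≈ 13548.976.
Since α = 2/3 < 1, p = c/n^{2/3} ≫ 1/n is above the triangle threshold p ~ 1/n. Asymptotically E[X] ~ (c³/6)·n^{3(1−α)} = (7³/6)·n^{1} → ∞; triangles are abundant w.h.p.

E[X] ≈ 13548.976; in regime p = Θ(1/n^{2/3}) E[X] diverges (above the triangle threshold p ~ 1/n).


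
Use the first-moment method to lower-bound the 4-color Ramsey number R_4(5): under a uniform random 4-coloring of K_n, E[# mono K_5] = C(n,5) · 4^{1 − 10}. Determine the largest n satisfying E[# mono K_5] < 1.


We need C(n, 5) · 4^{1 − 10} < 1, i.e. C(n, 5) < 4^{10 − 1} = 262144.
Check values of n near the boundary:
  n = 27: C(27, 5) = 80730; 80730 < 262144? YES
  n = 28: C(28, 5) = 98280; 98280 < 262144? YES
  n = 29: C(29, 5) = 118755; 118755 < 262144? YES
  n = 30: C(30, 5) = 142506; 142506 < 262144? YES
  n = 31: C(31, 5) = 169911; 169911 < 262144? YES
  n = 32: C(32, 5) = 201376; 201376 < 262144? YES
  n = 33: C(33, 5) = 237336; 237336 < 262144? YES
  n = 34: C(34, 5) = 278256; 278256 < 262144? NO
  n = 35: C(35, 5) = 324632; 324632 < 262144? NO
  n = 36: C(36, 5) = 376992; 376992 < 262144? NO
The largest n with C(n, 5) < 262144 is n = 33 (where E[X] = 29667/32768 ≈ 0.90536). Hence R_4(5) > 33, i.e. R_4(5) ≥ 34.

Largest n = 33; hence R_4(5) > 33.


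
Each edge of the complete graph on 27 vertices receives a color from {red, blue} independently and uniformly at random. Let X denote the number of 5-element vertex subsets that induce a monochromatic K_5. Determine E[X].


Let X = Σ_S X_S over the C(27, 5) = 80730 subsets S of size 5, where X_S = 1 if the K_5 on S is monochromatic.
For a fixed S, the K_5 on S has C(5, 2) = 10 edges. P[all 10 edges red] = (1/2)^10, and likewise for blue, so P[monochromatic] = 2·(1/2)^10 = 2^{1 − 10} = 1/512.
Summing: E[X] = C(27, 5) · 2^{1 − 10} = 80730 · 1/512 = 40365/256.
Numerically: E[X] ≈ 157.6758.

E[X] = C(27,5)·2^(1−C(5,2)) = 40365/256 ≈ 157.6758.


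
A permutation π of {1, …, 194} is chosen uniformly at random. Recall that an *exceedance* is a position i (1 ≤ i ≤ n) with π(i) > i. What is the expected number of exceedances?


Write X = Σ_{i=1}^{194} X_i, where X_i = 1_{π(i) > i}.
For each fixed i, π(i) is uniform over {1, …, 194} (marginal of a uniform permutation), so P[π(i) > i] = (n − i)/n. Summing: Σ_{i=1}^{194} (n − i)/n = (0 + 1 + … + 193)/194 = 194(194 − 1)/(2·194) = (194 − 1)/2.
Hence E[X] = Σ_{i=1}^{194} (194 − i)/194 = 193/2 ≈ 96.500000.

E[X] = 193/2 = 96.500000.


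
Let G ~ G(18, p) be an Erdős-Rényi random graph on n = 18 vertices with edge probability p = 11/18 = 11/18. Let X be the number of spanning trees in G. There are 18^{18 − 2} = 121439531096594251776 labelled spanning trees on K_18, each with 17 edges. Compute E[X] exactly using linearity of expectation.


K_18 has 18^{18 − 2} = 121439531096594251776 labelled spanning trees.
For each such spanning tree H, let X_H = 1 if all 17 edges of H are present in G. Then P[X_H = 1] = p^{17} = (11/18)^{17} = 505447028499293771/2185911559738696531968.
Summing the indicators: E[X] = Σ_H E[X_H] = 121439531096594251776 · p^{17} = 121439531096594251776 · 505447028499293771/2185911559738696531968 = 505447028499293771/18.
Numerically: E[X] ≈ 2.808e+16.

E[X] = 121439531096594251776 · (11/18)^{17} = 505447028499293771/18 ≈ 2.808e+16.


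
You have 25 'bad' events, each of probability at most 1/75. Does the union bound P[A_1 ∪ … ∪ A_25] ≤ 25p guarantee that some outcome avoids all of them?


Union bound: P[∪_{i=1}^{25} A_i] ≤ Σ_i P[A_i] ≤ 25·p = 25·(1/75) = 1/3.
Numerically: 1/3 ≈ 0.3333.
Is 1/3 < 1? YES.
Since P[∪ A_i] ≤ 1/3 < 1, the complement has P[∩ A_i^c] ≥ 1 − 1/3 = 2/3 > 0, so some outcome avoids every A_i.

25·p = 1/3 ≈ 0.3333; existence CERTIFIED by the union bound.


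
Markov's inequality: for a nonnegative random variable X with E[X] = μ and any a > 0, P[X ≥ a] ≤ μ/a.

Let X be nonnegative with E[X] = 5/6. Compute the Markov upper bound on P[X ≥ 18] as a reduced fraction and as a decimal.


μ = E[X] = 5/6, a = 18.
Markov: P[X ≥ 18] ≤ μ/a = (5/6)/18 = 5/108.
Numerically: ≈ 0.046296.
(Since a = 18 > μ = 0.833333, the bound 5/108 is < 1 and informative.)

P[X ≥ 18] ≤ 5/108 ≈ 0.046296.


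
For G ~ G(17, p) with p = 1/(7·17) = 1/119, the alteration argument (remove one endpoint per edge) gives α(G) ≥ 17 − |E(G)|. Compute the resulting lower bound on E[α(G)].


E[|E(G)|] = C(17, 2)·p = 136 · (1/119) = 8/7.
E[α(G)] ≥ n − E[|E(G)|] = 17 − 8/7 = 111/7.
Numerically: ≈ 15.85714.
(This is only a lower bound; the true E[α(G)] may be larger.)

E[α(G)] ≥ 111/7 ≈ 15.85714.


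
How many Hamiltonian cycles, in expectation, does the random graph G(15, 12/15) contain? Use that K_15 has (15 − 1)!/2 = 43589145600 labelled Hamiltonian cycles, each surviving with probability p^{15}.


K_15 has (15 − 1)!/2 = 43589145600 labelled Hamiltonian cycles.
For each such Hamiltonian cycle H, let X_H = 1 if all 15 edges of H are present in G. Then P[X_H = 1] = p^{15} = (4/5)^{15} = 1073741824/30517578125.
By linearity: E[X] = Σ_H E[X_H] = 43589145600 · p^{15} = 43589145600 · 1073741824/30517578125 = 1872139548125822976/1220703125.
Numerically: E[X] ≈ 1.53e+09.

E[X] = 43589145600 · (4/5)^{15} = 1872139548125822976/1220703125 ≈ 1.53e+09.


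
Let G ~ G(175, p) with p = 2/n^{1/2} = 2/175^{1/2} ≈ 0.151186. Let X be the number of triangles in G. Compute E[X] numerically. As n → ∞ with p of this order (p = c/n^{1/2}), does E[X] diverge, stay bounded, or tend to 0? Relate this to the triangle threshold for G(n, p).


Number of potential triangles: C(175, 3) = 877975.
Each occurs with probability p³ ≈ (0.151186)³ ≈ 3.45567518e-03.
By linearity: E[X] = C(175, 3)·p³ ≈ 877975 · 3.45567518e-03 ≈ 3033.996418.
Since α = 1/2 < 1, p = c/n^{1/2} ≫ 1/n is above the triangle threshold p ~ 1/n. Asymptotically E[X] ~ (c³/6)·n^{3(1−α)} = (2³/6)·n^{1.5} → ∞; triangles are abundant w.h.p.

E[X] ≈ 3033.996418; in regime p = Θ(1/n^{1/2}) E[X] diverges (above the triangle threshold p ~ 1/n).
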